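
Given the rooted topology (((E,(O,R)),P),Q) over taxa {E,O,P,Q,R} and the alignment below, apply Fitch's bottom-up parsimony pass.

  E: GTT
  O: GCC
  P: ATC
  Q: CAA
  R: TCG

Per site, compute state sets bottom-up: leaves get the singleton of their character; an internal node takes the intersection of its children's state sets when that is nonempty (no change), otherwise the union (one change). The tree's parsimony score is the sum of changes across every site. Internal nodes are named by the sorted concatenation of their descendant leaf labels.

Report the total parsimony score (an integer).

[col 0] OR: children O:{G}, R:{T} ∪→ {G,T}; cost 1
[col 0] EOR: children E:{G}, OR:{G,T} ∩→ {G}; cost 0
[col 0] EOPR: children EOR:{G}, P:{A} ∪→ {A,G}; cost 1
[col 0] EOPQR: children EOPR:{A,G}, Q:{C} ∪→ {A,C,G}; cost 1
[col 1] OR: children O:{C}, R:{C} ∩→ {C}; cost 0
[col 1] EOR: children E:{T}, OR:{C} ∪→ {C,T}; cost 1
[col 1] EOPR: children EOR:{C,T}, P:{T} ∩→ {T}; cost 0
[col 1] EOPQR: children EOPR:{T}, Q:{A} ∪→ {A,T}; cost 1
[col 2] OR: children O:{C}, R:{G} ∪→ {C,G}; cost 1
[col 2] EOR: children E:{T}, OR:{C,G} ∪→ {C,G,T}; cost 1
[col 2] EOPR: children EOR:{C,G,T}, P:{C} ∩→ {C}; cost 0
[col 2] EOPQR: children EOPR:{C}, Q:{A} ∪→ {A,C}; cost 1
per-site changes: [3, 2, 3]; total = 8

8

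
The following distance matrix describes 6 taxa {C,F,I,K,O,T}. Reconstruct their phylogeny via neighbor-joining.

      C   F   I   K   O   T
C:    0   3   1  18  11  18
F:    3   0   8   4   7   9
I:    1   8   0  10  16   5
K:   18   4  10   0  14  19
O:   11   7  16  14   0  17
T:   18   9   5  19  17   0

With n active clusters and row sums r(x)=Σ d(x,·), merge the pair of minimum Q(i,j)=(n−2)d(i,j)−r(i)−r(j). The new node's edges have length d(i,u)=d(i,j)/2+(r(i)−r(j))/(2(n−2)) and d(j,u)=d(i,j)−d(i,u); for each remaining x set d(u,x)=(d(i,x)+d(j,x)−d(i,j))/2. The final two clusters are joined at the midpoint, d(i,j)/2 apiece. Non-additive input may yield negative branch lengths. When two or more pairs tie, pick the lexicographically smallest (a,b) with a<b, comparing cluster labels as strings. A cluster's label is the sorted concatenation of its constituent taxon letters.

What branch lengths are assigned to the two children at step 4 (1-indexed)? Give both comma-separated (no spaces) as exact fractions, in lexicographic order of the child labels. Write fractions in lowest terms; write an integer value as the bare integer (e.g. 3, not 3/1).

step 1: merge (I,T) at d=5, Q=-88; branch lengths I→-1, T→6; new cluster IT
  updated: d(C,IT)=7, d(F,IT)=6, d(IT,K)=12, d(IT,O)=14
step 2: merge (C,IT) at d=7, Q=-57; branch lengths C→7/2, IT→7/2; new cluster CIT
  updated: d(CIT,F)=1, d(CIT,K)=23/2, d(CIT,O)=9
step 3: merge (CIT,O) at d=9, Q=-67/2; branch lengths CIT→19/8, O→53/8; new cluster CIOT
  updated: d(CIOT,F)=-1/2, d(CIOT,K)=33/4
step 4: merge (CIOT,F) at d=-1/2, Q=-47/4; branch lengths CIOT→15/8, F→-19/8; new cluster CFIOT
  updated: d(CFIOT,K)=51/8
step 5: merge (CFIOT,K) at d=51/8; branch lengths CFIOT→51/16, K→51/16; new cluster CFIKOT
final tree: ((((C:7/2,(I:-1,T:6):7/2):19/8,O:53/8):15/8,F:-19/8):51/16,K:51/16)
total length: 215/8

15/8,-19/8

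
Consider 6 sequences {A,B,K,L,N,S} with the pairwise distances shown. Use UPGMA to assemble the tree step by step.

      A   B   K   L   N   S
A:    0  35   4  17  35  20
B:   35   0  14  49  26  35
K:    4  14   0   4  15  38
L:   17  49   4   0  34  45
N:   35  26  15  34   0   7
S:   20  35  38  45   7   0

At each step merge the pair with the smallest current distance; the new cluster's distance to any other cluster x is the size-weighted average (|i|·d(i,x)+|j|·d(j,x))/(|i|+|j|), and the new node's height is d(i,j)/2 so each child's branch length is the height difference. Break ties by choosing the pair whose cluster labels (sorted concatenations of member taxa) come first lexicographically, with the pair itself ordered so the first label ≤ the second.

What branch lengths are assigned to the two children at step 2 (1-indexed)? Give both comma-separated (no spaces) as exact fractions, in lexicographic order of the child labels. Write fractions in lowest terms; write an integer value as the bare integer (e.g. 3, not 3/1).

7/2,7/2

step 1: merge (A,K) at d=4; branch lengths A→2, K→2; new cluster AK
  updated: d(AK,B)=49/2, d(AK,L)=21/2, d(AK,N)=25, d(AK,S)=29
step 2: merge (N,S) at d=7; branch lengths N→7/2, S→7/2; new cluster NS
  updated: d(AK,NS)=27, d(B,NS)=61/2, d(L,NS)=79/2
step 3: merge (AK,L) at d=21/2; branch lengths AK→13/4, L→21/4; new cluster AKL
  updated: d(AKL,B)=98/3, d(AKL,NS)=187/6
step 4: merge (B,NS) at d=61/2; branch lengths B→61/4, NS→47/4; new cluster BNS
  updated: d(AKL,BNS)=95/3
step 5: merge (AKL,BNS) at d=95/3; branch lengths AKL→127/12, BNS→7/12; new cluster ABKLNS
final tree: (((A:2,K:2):13/4,L:21/4):127/12,(B:61/4,(N:7/2,S:7/2):47/4):7/12)
total length: 173/3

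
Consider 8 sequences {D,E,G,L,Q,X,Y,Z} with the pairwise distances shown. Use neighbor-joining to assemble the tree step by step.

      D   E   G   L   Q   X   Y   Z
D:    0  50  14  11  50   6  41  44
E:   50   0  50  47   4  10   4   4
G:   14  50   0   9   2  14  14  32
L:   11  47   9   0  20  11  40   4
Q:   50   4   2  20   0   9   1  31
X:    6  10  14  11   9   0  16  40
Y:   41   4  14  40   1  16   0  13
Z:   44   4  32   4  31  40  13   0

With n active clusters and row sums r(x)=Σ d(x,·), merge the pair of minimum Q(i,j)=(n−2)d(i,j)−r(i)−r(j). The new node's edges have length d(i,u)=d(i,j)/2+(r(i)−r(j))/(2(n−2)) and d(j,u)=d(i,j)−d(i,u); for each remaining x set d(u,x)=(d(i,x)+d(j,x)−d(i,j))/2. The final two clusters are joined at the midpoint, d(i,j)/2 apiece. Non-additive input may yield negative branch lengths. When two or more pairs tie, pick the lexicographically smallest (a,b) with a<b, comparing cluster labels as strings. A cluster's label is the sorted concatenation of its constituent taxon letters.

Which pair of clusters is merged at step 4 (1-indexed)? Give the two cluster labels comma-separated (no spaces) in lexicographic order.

EQYZ,G

step 1: merge (E,Z) at d=4, Q=-313; branch lengths E→25/12, Z→23/12; new cluster EZ
  updated: d(D,EZ)=45, d(EZ,G)=39, d(EZ,L)=47/2, d(EZ,Q)=31/2, d(EZ,X)=23, d(EZ,Y)=13/2
step 2: merge (EZ,Y) at d=13/2, Q=-477/2; branch lengths EZ→133/20, Y→-3/20; new cluster EYZ
  updated: d(D,EYZ)=159/4, d(EYZ,G)=93/4, d(EYZ,L)=57/2, d(EYZ,Q)=5, d(EYZ,X)=65/4
step 3: merge (EYZ,Q) at d=5, Q=-715/4; branch lengths EYZ→187/32, Q→-27/32; new cluster EQYZ
  updated: d(D,EQYZ)=339/8, d(EQYZ,G)=81/8, d(EQYZ,L)=87/4, d(EQYZ,X)=81/8
step 4: merge (EQYZ,G) at d=81/8, Q=-809/8; branch lengths EQYZ→541/48, G→-55/48; new cluster EGQYZ
  updated: d(D,EGQYZ)=185/8, d(EGQYZ,L)=165/16, d(EGQYZ,X)=7
step 5: merge (D,X) at d=6, Q=-417/8; branch lengths D→225/32, X→-33/32; new cluster DX
  updated: d(DX,EGQYZ)=193/16, d(DX,L)=8
step 6: merge (DX,EGQYZ) at d=193/16, Q=-243/8; branch lengths DX→39/8, EGQYZ→115/16; new cluster DEGQXYZ
  updated: d(DEGQXYZ,L)=25/8
step 7: merge (DEGQXYZ,L) at d=25/8; branch lengths DEGQXYZ→25/16, L→25/16; new cluster DEGLQXYZ
final tree: (((D:225/32,X:-33/32):39/8,((((E:25/12,Z:23/12):133/20,Y:-3/20):187/32,Q:-27/32):541/48,G:-55/48):115/16):25/16,L:25/16)
total length: 749/16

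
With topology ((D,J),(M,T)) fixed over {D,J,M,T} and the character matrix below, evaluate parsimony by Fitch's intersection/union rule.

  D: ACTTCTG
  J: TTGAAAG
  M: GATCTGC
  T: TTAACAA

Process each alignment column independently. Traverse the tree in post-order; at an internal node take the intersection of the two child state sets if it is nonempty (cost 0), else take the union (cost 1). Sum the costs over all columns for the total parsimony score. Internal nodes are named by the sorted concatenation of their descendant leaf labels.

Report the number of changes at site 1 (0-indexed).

[col 0] DJ: children D:{A}, J:{T} ∪→ {A,T}; cost 1
[col 0] MT: children M:{G}, T:{T} ∪→ {G,T}; cost 1
[col 0] DJMT: children DJ:{A,T}, MT:{G,T} ∩→ {T}; cost 0
[col 1] DJ: children D:{C}, J:{T} ∪→ {C,T}; cost 1
[col 1] MT: children M:{A}, T:{T} ∪→ {A,T}; cost 1
[col 1] DJMT: children DJ:{C,T}, MT:{A,T} ∩→ {T}; cost 0
[col 2] DJ: children D:{T}, J:{G} ∪→ {G,T}; cost 1
[col 2] MT: children M:{T}, T:{A} ∪→ {A,T}; cost 1
[col 2] DJMT: children DJ:{G,T}, MT:{A,T} ∩→ {T}; cost 0
[col 3] DJ: children D:{T}, J:{A} ∪→ {A,T}; cost 1
[col 3] MT: children M:{C}, T:{A} ∪→ {A,C}; cost 1
[col 3] DJMT: children DJ:{A,T}, MT:{A,C} ∩→ {A}; cost 0
[col 4] DJ: children D:{C}, J:{A} ∪→ {A,C}; cost 1
[col 4] MT: children M:{T}, T:{C} ∪→ {C,T}; cost 1
[col 4] DJMT: children DJ:{A,C}, MT:{C,T} ∩→ {C}; cost 0
[col 5] DJ: children D:{T}, J:{A} ∪→ {A,T}; cost 1
[col 5] MT: children M:{G}, T:{A} ∪→ {A,G}; cost 1
[col 5] DJMT: children DJ:{A,T}, MT:{A,G} ∩→ {A}; cost 0
[col 6] DJ: children D:{G}, J:{G} ∩→ {G}; cost 0
[col 6] MT: children M:{C}, T:{A} ∪→ {A,C}; cost 1
[col 6] DJMT: children DJ:{G}, MT:{A,C} ∪→ {A,C,G}; cost 1
per-site changes: [2, 2, 2, 2, 2, 2, 2]; total = 14

2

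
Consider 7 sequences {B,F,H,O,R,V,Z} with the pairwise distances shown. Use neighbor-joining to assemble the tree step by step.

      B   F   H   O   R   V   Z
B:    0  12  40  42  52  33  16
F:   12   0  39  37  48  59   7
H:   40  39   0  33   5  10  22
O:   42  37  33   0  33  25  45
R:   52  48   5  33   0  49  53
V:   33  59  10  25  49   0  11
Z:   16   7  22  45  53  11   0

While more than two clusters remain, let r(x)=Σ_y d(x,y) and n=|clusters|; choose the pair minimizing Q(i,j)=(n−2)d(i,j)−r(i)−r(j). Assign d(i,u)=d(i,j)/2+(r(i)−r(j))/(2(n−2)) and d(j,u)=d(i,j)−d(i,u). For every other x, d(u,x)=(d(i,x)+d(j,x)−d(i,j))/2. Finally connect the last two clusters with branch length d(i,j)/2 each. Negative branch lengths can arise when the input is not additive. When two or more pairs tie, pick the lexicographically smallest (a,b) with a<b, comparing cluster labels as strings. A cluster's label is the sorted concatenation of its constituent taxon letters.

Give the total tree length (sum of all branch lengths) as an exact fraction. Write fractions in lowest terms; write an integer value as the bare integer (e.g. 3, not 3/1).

step 1: merge (H,R) at d=5, Q=-364; branch lengths H→-33/5, R→58/5; new cluster HR
  updated: d(B,HR)=87/2, d(F,HR)=41, d(HR,O)=61/2, d(HR,V)=27, d(HR,Z)=35
step 2: merge (B,F) at d=12, Q=-509/2; branch lengths B→77/16, F→115/16; new cluster BF
  updated: d(BF,HR)=145/4, d(BF,O)=67/2, d(BF,V)=40, d(BF,Z)=11/2
step 3: merge (BF,Z) at d=11/2, Q=-781/4; branch lengths BF→47/8, Z→-3/8; new cluster BFZ
  updated: d(BFZ,HR)=263/8, d(BFZ,O)=73/2, d(BFZ,V)=91/4
step 4: merge (BFZ,V) at d=91/4, Q=-971/8; branch lengths BFZ→503/32, V→225/32; new cluster BFVZ
  updated: d(BFVZ,HR)=297/16, d(BFVZ,O)=155/8
step 5: merge (BFVZ,HR) at d=297/16, Q=-1095/16; branch lengths BFVZ→119/32, HR→475/32; new cluster BFHRVZ
  updated: d(BFHRVZ,O)=501/32
step 6: merge (BFHRVZ,O) at d=501/32; branch lengths BFHRVZ→501/64, O→501/64; new cluster BFHORVZ
final tree: (((((B:77/16,F:115/16):47/8,Z:-3/8):503/32,V:225/32):119/32,(H:-33/5,R:58/5):475/32):501/64,O:501/64)
total length: 2543/32

2543/32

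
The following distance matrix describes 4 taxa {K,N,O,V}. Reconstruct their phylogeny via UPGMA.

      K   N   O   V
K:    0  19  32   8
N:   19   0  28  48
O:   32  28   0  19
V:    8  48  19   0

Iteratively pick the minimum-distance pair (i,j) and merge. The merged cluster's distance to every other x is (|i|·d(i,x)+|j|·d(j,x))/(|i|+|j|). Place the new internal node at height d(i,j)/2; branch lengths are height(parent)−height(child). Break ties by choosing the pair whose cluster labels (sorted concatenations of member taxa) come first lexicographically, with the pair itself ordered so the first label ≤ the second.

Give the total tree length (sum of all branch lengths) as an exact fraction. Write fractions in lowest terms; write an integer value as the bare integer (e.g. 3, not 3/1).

581/12

step 1: merge (K,V) at d=8; branch lengths K→4, V→4; new cluster KV
  updated: d(KV,N)=67/2, d(KV,O)=51/2
step 2: merge (KV,O) at d=51/2; branch lengths KV→35/4, O→51/4; new cluster KOV
  updated: d(KOV,N)=95/3
step 3: merge (KOV,N) at d=95/3; branch lengths KOV→37/12, N→95/6; new cluster KNOV
final tree: (((K:4,V:4):35/4,O:51/4):37/12,N:95/6)
total length: 581/12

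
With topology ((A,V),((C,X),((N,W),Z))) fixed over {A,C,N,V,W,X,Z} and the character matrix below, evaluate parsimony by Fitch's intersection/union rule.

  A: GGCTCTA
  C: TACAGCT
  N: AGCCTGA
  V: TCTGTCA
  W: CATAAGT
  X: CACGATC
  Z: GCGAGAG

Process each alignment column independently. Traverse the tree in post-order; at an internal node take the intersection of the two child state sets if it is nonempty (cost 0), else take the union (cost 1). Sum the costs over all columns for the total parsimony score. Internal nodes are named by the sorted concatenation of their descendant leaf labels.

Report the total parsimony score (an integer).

29

[col 0] AV: children A:{G}, V:{T} ∪→ {G,T}; cost 1
[col 0] CX: children C:{T}, X:{C} ∪→ {C,T}; cost 1
[col 0] NW: children N:{A}, W:{C} ∪→ {A,C}; cost 1
[col 0] NWZ: children NW:{A,C}, Z:{G} ∪→ {A,C,G}; cost 1
[col 0] CNWXZ: children CX:{C,T}, NWZ:{A,C,G} ∩→ {C}; cost 0
[col 0] ACNVWXZ: children AV:{G,T}, CNWXZ:{C} ∪→ {C,G,T}; cost 1
[col 1] AV: children A:{G}, V:{C} ∪→ {C,G}; cost 1
[col 1] CX: children C:{A}, X:{A} ∩→ {A}; cost 0
[col 1] NW: children N:{G}, W:{A} ∪→ {A,G}; cost 1
[col 1] NWZ: children NW:{A,G}, Z:{C} ∪→ {A,C,G}; cost 1
[col 1] CNWXZ: children CX:{A}, NWZ:{A,C,G} ∩→ {A}; cost 0
[col 1] ACNVWXZ: children AV:{C,G}, CNWXZ:{A} ∪→ {A,C,G}; cost 1
[col 2] AV: children A:{C}, V:{T} ∪→ {C,T}; cost 1
[col 2] CX: children C:{C}, X:{C} ∩→ {C}; cost 0
[col 2] NW: children N:{C}, W:{T} ∪→ {C,T}; cost 1
[col 2] NWZ: children NW:{C,T}, Z:{G} ∪→ {C,G,T}; cost 1
[col 2] CNWXZ: children CX:{C}, NWZ:{C,G,T} ∩→ {C}; cost 0
[col 2] ACNVWXZ: children AV:{C,T}, CNWXZ:{C} ∩→ {C}; cost 0
[col 3] AV: children A:{T}, V:{G} ∪→ {G,T}; cost 1
[col 3] CX: children C:{A}, X:{G} ∪→ {A,G}; cost 1
[col 3] NW: children N:{C}, W:{A} ∪→ {A,C}; cost 1
[col 3] NWZ: children NW:{A,C}, Z:{A} ∩→ {A}; cost 0
[col 3] CNWXZ: children CX:{A,G}, NWZ:{A} ∩→ {A}; cost 0
[col 3] ACNVWXZ: children AV:{G,T}, CNWXZ:{A} ∪→ {A,G,T}; cost 1
[col 4] AV: children A:{C}, V:{T} ∪→ {C,T}; cost 1
[col 4] CX: children C:{G}, X:{A} ∪→ {A,G}; cost 1
[col 4] NW: children N:{T}, W:{A} ∪→ {A,T}; cost 1
[col 4] NWZ: children NW:{A,T}, Z:{G} ∪→ {A,G,T}; cost 1
[col 4] CNWXZ: children CX:{A,G}, NWZ:{A,G,T} ∩→ {A,G}; cost 0
[col 4] ACNVWXZ: children AV:{C,T}, CNWXZ:{A,G} ∪→ {A,C,G,T}; cost 1
[col 5] AV: children A:{T}, V:{C} ∪→ {C,T}; cost 1
[col 5] CX: children C:{C}, X:{T} ∪→ {C,T}; cost 1
[col 5] NW: children N:{G}, W:{G} ∩→ {G}; cost 0
[col 5] NWZ: children NW:{G}, Z:{A} ∪→ {A,G}; cost 1
[col 5] CNWXZ: children CX:{C,T}, NWZ:{A,G} ∪→ {A,C,G,T}; cost 1
[col 5] ACNVWXZ: children AV:{C,T}, CNWXZ:{A,C,G,T} ∩→ {C,T}; cost 0
[col 6] AV: children A:{A}, V:{A} ∩→ {A}; cost 0
[col 6] CX: children C:{T}, X:{C} ∪→ {C,T}; cost 1
[col 6] NW: children N:{A}, W:{T} ∪→ {A,T}; cost 1
[col 6] NWZ: children NW:{A,T}, Z:{G} ∪→ {A,G,T}; cost 1
[col 6] CNWXZ: children CX:{C,T}, NWZ:{A,G,T} ∩→ {T}; cost 0
[col 6] ACNVWXZ: children AV:{A}, CNWXZ:{T} ∪→ {A,T}; cost 1
per-site changes: [5, 4, 3, 4, 5, 4, 4]; total = 29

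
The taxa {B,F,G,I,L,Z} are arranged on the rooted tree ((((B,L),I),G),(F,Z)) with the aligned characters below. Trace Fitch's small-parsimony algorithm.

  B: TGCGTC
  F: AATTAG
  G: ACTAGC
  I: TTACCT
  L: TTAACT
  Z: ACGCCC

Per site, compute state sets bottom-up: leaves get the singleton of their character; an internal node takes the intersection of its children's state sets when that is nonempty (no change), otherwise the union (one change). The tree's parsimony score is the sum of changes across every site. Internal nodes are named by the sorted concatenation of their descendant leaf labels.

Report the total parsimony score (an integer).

site 0, node BL: B={T} ∩ L={T} → {T} (+0)
site 0, node BIL: BL={T} ∩ I={T} → {T} (+0)
site 0, node BGIL: BIL={T} ∪ G={A} → {A,T} (+1)
site 0, node FZ: F={A} ∩ Z={A} → {A} (+0)
site 0, node BFGILZ: BGIL={A,T} ∩ FZ={A} → {A} (+0)
site 1, node BL: B={G} ∪ L={T} → {G,T} (+1)
site 1, node BIL: BL={G,T} ∩ I={T} → {T} (+0)
site 1, node BGIL: BIL={T} ∪ G={C} → {C,T} (+1)
site 1, node FZ: F={A} ∪ Z={C} → {A,C} (+1)
site 1, node BFGILZ: BGIL={C,T} ∩ FZ={A,C} → {C} (+0)
site 2, node BL: B={C} ∪ L={A} → {A,C} (+1)
site 2, node BIL: BL={A,C} ∩ I={A} → {A} (+0)
site 2, node BGIL: BIL={A} ∪ G={T} → {A,T} (+1)
site 2, node FZ: F={T} ∪ Z={G} → {G,T} (+1)
site 2, node BFGILZ: BGIL={A,T} ∩ FZ={G,T} → {T} (+0)
site 3, node BL: B={G} ∪ L={A} → {A,G} (+1)
site 3, node BIL: BL={A,G} ∪ I={C} → {A,C,G} (+1)
site 3, node BGIL: BIL={A,C,G} ∩ G={A} → {A} (+0)
site 3, node FZ: F={T} ∪ Z={C} → {C,T} (+1)
site 3, node BFGILZ: BGIL={A} ∪ FZ={C,T} → {A,C,T} (+1)
site 4, node BL: B={T} ∪ L={C} → {C,T} (+1)
site 4, node BIL: BL={C,T} ∩ I={C} → {C} (+0)
site 4, node BGIL: BIL={C} ∪ G={G} → {C,G} (+1)
site 4, node FZ: F={A} ∪ Z={C} → {A,C} (+1)
site 4, node BFGILZ: BGIL={C,G} ∩ FZ={A,C} → {C} (+0)
site 5, node BL: B={C} ∪ L={T} → {C,T} (+1)
site 5, node BIL: BL={C,T} ∩ I={T} → {T} (+0)
site 5, node BGIL: BIL={T} ∪ G={C} → {C,T} (+1)
site 5, node FZ: F={G} ∪ Z={C} → {C,G} (+1)
site 5, node BFGILZ: BGIL={C,T} ∩ FZ={C,G} → {C} (+0)
per-site changes: [1, 3, 3, 4, 3, 3]; total = 17

17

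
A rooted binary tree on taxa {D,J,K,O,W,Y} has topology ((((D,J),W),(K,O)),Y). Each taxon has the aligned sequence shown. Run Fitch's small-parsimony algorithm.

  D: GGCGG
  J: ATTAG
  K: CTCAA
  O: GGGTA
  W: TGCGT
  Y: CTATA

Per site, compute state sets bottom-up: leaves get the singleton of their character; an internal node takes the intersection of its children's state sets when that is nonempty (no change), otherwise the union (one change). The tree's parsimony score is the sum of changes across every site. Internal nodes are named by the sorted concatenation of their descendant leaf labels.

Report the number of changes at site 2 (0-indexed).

site 0, node DJ: D={G} ∪ J={A} → {A,G} (+1)
site 0, node DJW: DJ={A,G} ∪ W={T} → {A,G,T} (+1)
site 0, node KO: K={C} ∪ O={G} → {C,G} (+1)
site 0, node DJKOW: DJW={A,G,T} ∩ KO={C,G} → {G} (+0)
site 0, node DJKOWY: DJKOW={G} ∪ Y={C} → {C,G} (+1)
site 1, node DJ: D={G} ∪ J={T} → {G,T} (+1)
site 1, node DJW: DJ={G,T} ∩ W={G} → {G} (+0)
site 1, node KO: K={T} ∪ O={G} → {G,T} (+1)
site 1, node DJKOW: DJW={G} ∩ KO={G,T} → {G} (+0)
site 1, node DJKOWY: DJKOW={G} ∪ Y={T} → {G,T} (+1)
site 2, node DJ: D={C} ∪ J={T} → {C,T} (+1)
site 2, node DJW: DJ={C,T} ∩ W={C} → {C} (+0)
site 2, node KO: K={C} ∪ O={G} → {C,G} (+1)
site 2, node DJKOW: DJW={C} ∩ KO={C,G} → {C} (+0)
site 2, node DJKOWY: DJKOW={C} ∪ Y={A} → {A,C} (+1)
site 3, node DJ: D={G} ∪ J={A} → {A,G} (+1)
site 3, node DJW: DJ={A,G} ∩ W={G} → {G} (+0)
site 3, node KO: K={A} ∪ O={T} → {A,T} (+1)
site 3, node DJKOW: DJW={G} ∪ KO={A,T} → {A,G,T} (+1)
site 3, node DJKOWY: DJKOW={A,G,T} ∩ Y={T} → {T} (+0)
site 4, node DJ: D={G} ∩ J={G} → {G} (+0)
site 4, node DJW: DJ={G} ∪ W={T} → {G,T} (+1)
site 4, node KO: K={A} ∩ O={A} → {A} (+0)
site 4, node DJKOW: DJW={G,T} ∪ KO={A} → {A,G,T} (+1)
site 4, node DJKOWY: DJKOW={A,G,T} ∩ Y={A} → {A} (+0)
per-site changes: [4, 3, 3, 3, 2]; total = 15

3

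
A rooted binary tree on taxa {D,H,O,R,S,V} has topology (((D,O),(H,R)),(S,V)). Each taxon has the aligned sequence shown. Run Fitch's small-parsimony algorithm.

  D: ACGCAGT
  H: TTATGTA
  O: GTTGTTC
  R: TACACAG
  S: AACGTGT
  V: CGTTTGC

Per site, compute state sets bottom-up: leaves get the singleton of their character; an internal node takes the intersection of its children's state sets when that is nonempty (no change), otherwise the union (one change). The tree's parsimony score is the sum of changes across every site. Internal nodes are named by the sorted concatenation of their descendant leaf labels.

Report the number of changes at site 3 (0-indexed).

DO@0: {A} ∪ {G} = {A,G} (union, +1)
HR@0: {T} ∩ {T} = {T} (intersection, +0)
DHOR@0: {A,G} ∪ {T} = {A,G,T} (union, +1)
SV@0: {A} ∪ {C} = {A,C} (union, +1)
DHORSV@0: {A,G,T} ∩ {A,C} = {A} (intersection, +0)
DO@1: {C} ∪ {T} = {C,T} (union, +1)
HR@1: {T} ∪ {A} = {A,T} (union, +1)
DHOR@1: {C,T} ∩ {A,T} = {T} (intersection, +0)
SV@1: {A} ∪ {G} = {A,G} (union, +1)
DHORSV@1: {T} ∪ {A,G} = {A,G,T} (union, +1)
DO@2: {G} ∪ {T} = {G,T} (union, +1)
HR@2: {A} ∪ {C} = {A,C} (union, +1)
DHOR@2: {G,T} ∪ {A,C} = {A,C,G,T} (union, +1)
SV@2: {C} ∪ {T} = {C,T} (union, +1)
DHORSV@2: {A,C,G,T} ∩ {C,T} = {C,T} (intersection, +0)
DO@3: {C} ∪ {G} = {C,G} (union, +1)
HR@3: {T} ∪ {A} = {A,T} (union, +1)
DHOR@3: {C,G} ∪ {A,T} = {A,C,G,T} (union, +1)
SV@3: {G} ∪ {T} = {G,T} (union, +1)
DHORSV@3: {A,C,G,T} ∩ {G,T} = {G,T} (intersection, +0)
DO@4: {A} ∪ {T} = {A,T} (union, +1)
HR@4: {G} ∪ {C} = {C,G} (union, +1)
DHOR@4: {A,T} ∪ {C,G} = {A,C,G,T} (union, +1)
SV@4: {T} ∩ {T} = {T} (intersection, +0)
DHORSV@4: {A,C,G,T} ∩ {T} = {T} (intersection, +0)
DO@5: {G} ∪ {T} = {G,T} (union, +1)
HR@5: {T} ∪ {A} = {A,T} (union, +1)
DHOR@5: {G,T} ∩ {A,T} = {T} (intersection, +0)
SV@5: {G} ∩ {G} = {G} (intersection, +0)
DHORSV@5: {T} ∪ {G} = {G,T} (union, +1)
DO@6: {T} ∪ {C} = {C,T} (union, +1)
HR@6: {A} ∪ {G} = {A,G} (union, +1)
DHOR@6: {C,T} ∪ {A,G} = {A,C,G,T} (union, +1)
SV@6: {T} ∪ {C} = {C,T} (union, +1)
DHORSV@6: {A,C,G,T} ∩ {C,T} = {C,T} (intersection, +0)
per-site changes: [3, 4, 4, 4, 3, 3, 4]; total = 25

4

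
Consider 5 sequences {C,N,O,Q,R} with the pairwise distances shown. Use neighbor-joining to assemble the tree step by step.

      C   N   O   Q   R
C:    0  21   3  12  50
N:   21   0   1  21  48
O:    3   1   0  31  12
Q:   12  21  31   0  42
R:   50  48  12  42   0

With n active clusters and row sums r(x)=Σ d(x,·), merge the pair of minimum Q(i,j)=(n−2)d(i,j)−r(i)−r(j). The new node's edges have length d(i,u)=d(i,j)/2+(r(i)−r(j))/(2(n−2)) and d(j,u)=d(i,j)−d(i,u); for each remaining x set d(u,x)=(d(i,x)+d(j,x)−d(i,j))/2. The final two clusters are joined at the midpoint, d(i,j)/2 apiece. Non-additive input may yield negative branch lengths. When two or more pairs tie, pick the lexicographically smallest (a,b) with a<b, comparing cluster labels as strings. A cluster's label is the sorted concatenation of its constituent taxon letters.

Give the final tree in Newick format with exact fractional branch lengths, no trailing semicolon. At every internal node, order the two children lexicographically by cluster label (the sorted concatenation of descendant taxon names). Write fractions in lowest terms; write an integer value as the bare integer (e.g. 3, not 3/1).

(((C:7/2,Q:17/2):8,N:7):23/4,(O:-23/2,R:47/2):23/4)

iteration 1: select O,R (d=12, Q=-163); attach at lengths (-23/2, 47/2); label the merged cluster OR
  updated: d(C,OR)=41/2, d(N,OR)=37/2, d(OR,Q)=61/2
iteration 2: select C,Q (d=12, Q=-93); attach at lengths (7/2, 17/2); label the merged cluster CQ
  updated: d(CQ,N)=15, d(CQ,OR)=39/2
iteration 3: select CQ,N (d=15, Q=-53); attach at lengths (8, 7); label the merged cluster CNQ
  updated: d(CNQ,OR)=23/2
iteration 4: select CNQ,OR (d=23/2); attach at lengths (23/4, 23/4); label the merged cluster CNOQR
final tree: (((C:7/2,Q:17/2):8,N:7):23/4,(O:-23/2,R:47/2):23/4)
total length: 101/2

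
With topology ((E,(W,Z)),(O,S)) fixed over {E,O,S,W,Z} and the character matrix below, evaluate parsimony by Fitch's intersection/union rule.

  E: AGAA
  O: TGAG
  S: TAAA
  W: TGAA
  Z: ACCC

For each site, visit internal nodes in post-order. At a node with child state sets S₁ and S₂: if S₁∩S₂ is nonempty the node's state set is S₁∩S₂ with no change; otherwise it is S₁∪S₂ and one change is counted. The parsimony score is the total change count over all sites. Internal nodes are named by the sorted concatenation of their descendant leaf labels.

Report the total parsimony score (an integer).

7

site 0, node WZ: W={T} ∪ Z={A} → {A,T} (+1)
site 0, node EWZ: E={A} ∩ WZ={A,T} → {A} (+0)
site 0, node OS: O={T} ∩ S={T} → {T} (+0)
site 0, node EOSWZ: EWZ={A} ∪ OS={T} → {A,T} (+1)
site 1, node WZ: W={G} ∪ Z={C} → {C,G} (+1)
site 1, node EWZ: E={G} ∩ WZ={C,G} → {G} (+0)
site 1, node OS: O={G} ∪ S={A} → {A,G} (+1)
site 1, node EOSWZ: EWZ={G} ∩ OS={A,G} → {G} (+0)
site 2, node WZ: W={A} ∪ Z={C} → {A,C} (+1)
site 2, node EWZ: E={A} ∩ WZ={A,C} → {A} (+0)
site 2, node OS: O={A} ∩ S={A} → {A} (+0)
site 2, node EOSWZ: EWZ={A} ∩ OS={A} → {A} (+0)
site 3, node WZ: W={A} ∪ Z={C} → {A,C} (+1)
site 3, node EWZ: E={A} ∩ WZ={A,C} → {A} (+0)
site 3, node OS: O={G} ∪ S={A} → {A,G} (+1)
site 3, node EOSWZ: EWZ={A} ∩ OS={A,G} → {A} (+0)
per-site changes: [2, 2, 1, 2]; total = 7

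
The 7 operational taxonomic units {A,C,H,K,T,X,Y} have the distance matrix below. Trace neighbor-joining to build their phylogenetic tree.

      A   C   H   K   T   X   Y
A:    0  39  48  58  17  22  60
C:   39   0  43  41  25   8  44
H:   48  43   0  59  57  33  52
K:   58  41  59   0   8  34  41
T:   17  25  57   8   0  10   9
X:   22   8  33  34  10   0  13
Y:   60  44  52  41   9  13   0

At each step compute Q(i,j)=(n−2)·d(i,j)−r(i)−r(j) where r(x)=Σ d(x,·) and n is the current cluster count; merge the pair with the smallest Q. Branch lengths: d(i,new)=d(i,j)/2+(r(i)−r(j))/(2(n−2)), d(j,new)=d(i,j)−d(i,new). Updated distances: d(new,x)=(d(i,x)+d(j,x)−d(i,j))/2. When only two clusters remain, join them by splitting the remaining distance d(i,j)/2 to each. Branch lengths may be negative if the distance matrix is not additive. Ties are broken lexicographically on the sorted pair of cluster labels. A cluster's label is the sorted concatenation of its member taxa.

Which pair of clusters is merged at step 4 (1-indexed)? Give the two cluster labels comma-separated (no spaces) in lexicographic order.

step 1: merge (K,T) at d=8, Q=-327; branch lengths K→31/2, T→-15/2; new cluster KT
  updated: d(A,KT)=67/2, d(C,KT)=29, d(H,KT)=54, d(KT,X)=18, d(KT,Y)=21
step 2: merge (KT,Y) at d=21, Q=-523/2; branch lengths KT→99/16, Y→237/16; new cluster KTY
  updated: d(A,KTY)=145/4, d(C,KTY)=26, d(H,KTY)=85/2, d(KTY,X)=5
step 3: merge (A,H) at d=48, Q=-671/4; branch lengths A→491/24, H→661/24; new cluster AH
  updated: d(AH,C)=17, d(AH,KTY)=123/8, d(AH,X)=7/2
step 4: merge (AH,C) at d=17, Q=-423/8; branch lengths AH→151/32, C→393/32; new cluster ACH
  updated: d(ACH,KTY)=195/16, d(ACH,X)=-11/4
step 5: merge (ACH,KTY) at d=195/16, Q=-231/16; branch lengths ACH→71/32, KTY→319/32; new cluster ACHKTY
  updated: d(ACHKTY,X)=-159/32
step 6: merge (ACHKTY,X) at d=-159/32; branch lengths ACHKTY→-159/64, X→-159/64; new cluster ACHKTXY
final tree: ((((A:491/24,H:661/24):151/32,C:393/32):71/32,((K:31/2,T:-15/2):99/16,Y:237/16):319/32):-159/64,X:-159/64)
total length: 3239/32

AH,C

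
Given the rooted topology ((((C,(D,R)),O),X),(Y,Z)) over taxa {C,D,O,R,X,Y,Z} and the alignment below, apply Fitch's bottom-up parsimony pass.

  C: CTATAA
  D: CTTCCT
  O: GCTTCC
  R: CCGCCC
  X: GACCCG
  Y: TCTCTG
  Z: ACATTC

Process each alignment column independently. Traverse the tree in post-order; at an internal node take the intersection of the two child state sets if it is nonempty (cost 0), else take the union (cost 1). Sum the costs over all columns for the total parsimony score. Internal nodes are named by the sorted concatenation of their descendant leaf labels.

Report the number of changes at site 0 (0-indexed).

3

site 0, node DR: D={C} ∩ R={C} → {C} (+0)
site 0, node CDR: C={C} ∩ DR={C} → {C} (+0)
site 0, node CDOR: CDR={C} ∪ O={G} → {C,G} (+1)
site 0, node CDORX: CDOR={C,G} ∩ X={G} → {G} (+0)
site 0, node YZ: Y={T} ∪ Z={A} → {A,T} (+1)
site 0, node CDORXYZ: CDORX={G} ∪ YZ={A,T} → {A,G,T} (+1)
site 1, node DR: D={T} ∪ R={C} → {C,T} (+1)
site 1, node CDR: C={T} ∩ DR={C,T} → {T} (+0)
site 1, node CDOR: CDR={T} ∪ O={C} → {C,T} (+1)
site 1, node CDORX: CDOR={C,T} ∪ X={A} → {A,C,T} (+1)
site 1, node YZ: Y={C} ∩ Z={C} → {C} (+0)
site 1, node CDORXYZ: CDORX={A,C,T} ∩ YZ={C} → {C} (+0)
site 2, node DR: D={T} ∪ R={G} → {G,T} (+1)
site 2, node CDR: C={A} ∪ DR={G,T} → {A,G,T} (+1)
site 2, node CDOR: CDR={A,G,T} ∩ O={T} → {T} (+0)
site 2, node CDORX: CDOR={T} ∪ X={C} → {C,T} (+1)
site 2, node YZ: Y={T} ∪ Z={A} → {A,T} (+1)
site 2, node CDORXYZ: CDORX={C,T} ∩ YZ={A,T} → {T} (+0)
site 3, node DR: D={C} ∩ R={C} → {C} (+0)
site 3, node CDR: C={T} ∪ DR={C} → {C,T} (+1)
site 3, node CDOR: CDR={C,T} ∩ O={T} → {T} (+0)
site 3, node CDORX: CDOR={T} ∪ X={C} → {C,T} (+1)
site 3, node YZ: Y={C} ∪ Z={T} → {C,T} (+1)
site 3, node CDORXYZ: CDORX={C,T} ∩ YZ={C,T} → {C,T} (+0)
site 4, node DR: D={C} ∩ R={C} → {C} (+0)
site 4, node CDR: C={A} ∪ DR={C} → {A,C} (+1)
site 4, node CDOR: CDR={A,C} ∩ O={C} → {C} (+0)
site 4, node CDORX: CDOR={C} ∩ X={C} → {C} (+0)
site 4, node YZ: Y={T} ∩ Z={T} → {T} (+0)
site 4, node CDORXYZ: CDORX={C} ∪ YZ={T} → {C,T} (+1)
site 5, node DR: D={T} ∪ R={C} → {C,T} (+1)
site 5, node CDR: C={A} ∪ DR={C,T} → {A,C,T} (+1)
site 5, node CDOR: CDR={A,C,T} ∩ O={C} → {C} (+0)
site 5, node CDORX: CDOR={C} ∪ X={G} → {C,G} (+1)
site 5, node YZ: Y={G} ∪ Z={C} → {C,G} (+1)
site 5, node CDORXYZ: CDORX={C,G} ∩ YZ={C,G} → {C,G} (+0)
per-site changes: [3, 3, 4, 3, 2, 4]; total = 19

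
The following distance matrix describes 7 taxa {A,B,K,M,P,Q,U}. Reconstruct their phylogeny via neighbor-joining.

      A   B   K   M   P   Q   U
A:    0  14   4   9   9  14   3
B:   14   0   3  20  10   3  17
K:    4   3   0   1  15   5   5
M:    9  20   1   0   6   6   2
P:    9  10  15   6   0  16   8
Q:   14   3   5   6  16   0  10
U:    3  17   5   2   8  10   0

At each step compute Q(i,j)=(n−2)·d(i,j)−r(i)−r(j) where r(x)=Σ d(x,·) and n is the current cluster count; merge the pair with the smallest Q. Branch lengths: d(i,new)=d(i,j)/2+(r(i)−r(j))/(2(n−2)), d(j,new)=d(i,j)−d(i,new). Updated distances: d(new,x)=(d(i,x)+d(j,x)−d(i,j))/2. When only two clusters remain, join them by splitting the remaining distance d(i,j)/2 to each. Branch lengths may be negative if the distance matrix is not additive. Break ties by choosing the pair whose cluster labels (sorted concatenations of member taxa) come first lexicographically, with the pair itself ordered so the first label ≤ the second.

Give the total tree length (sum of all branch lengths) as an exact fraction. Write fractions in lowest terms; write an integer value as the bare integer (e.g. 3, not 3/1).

341/16

iteration 1: select B,Q (d=3, Q=-106); attach at lengths (14/5, 1/5); label the merged cluster BQ
  updated: d(A,BQ)=25/2, d(BQ,K)=5/2, d(BQ,M)=23/2, d(BQ,P)=23/2, d(BQ,U)=12
iteration 2: select BQ,K (d=5/2, Q=-135/2); attach at lengths (65/16, -25/16); label the merged cluster BKQ
  updated: d(A,BKQ)=7, d(BKQ,M)=5, d(BKQ,P)=12, d(BKQ,U)=29/4
iteration 3: select A,U (d=3, Q=-157/4); attach at lengths (67/24, 5/24); label the merged cluster AU
  updated: d(AU,BKQ)=45/8, d(AU,M)=4, d(AU,P)=7
iteration 4: select AU,BKQ (d=45/8, Q=-28); attach at lengths (21/16, 69/16); label the merged cluster ABKQU
  updated: d(ABKQU,M)=27/16, d(ABKQU,P)=107/16
iteration 5: select ABKQU,M (d=27/16, Q=-115/8); attach at lengths (19/16, 1/2); label the merged cluster ABKMQU
  updated: d(ABKMQU,P)=11/2
iteration 6: select ABKMQU,P (d=11/2); attach at lengths (11/4, 11/4); label the merged cluster ABKMPQU
final tree: ((((A:67/24,U:5/24):21/16,((B:14/5,Q:1/5):65/16,K:-25/16):69/16):19/16,M:1/2):11/4,P:11/4)
total length: 341/16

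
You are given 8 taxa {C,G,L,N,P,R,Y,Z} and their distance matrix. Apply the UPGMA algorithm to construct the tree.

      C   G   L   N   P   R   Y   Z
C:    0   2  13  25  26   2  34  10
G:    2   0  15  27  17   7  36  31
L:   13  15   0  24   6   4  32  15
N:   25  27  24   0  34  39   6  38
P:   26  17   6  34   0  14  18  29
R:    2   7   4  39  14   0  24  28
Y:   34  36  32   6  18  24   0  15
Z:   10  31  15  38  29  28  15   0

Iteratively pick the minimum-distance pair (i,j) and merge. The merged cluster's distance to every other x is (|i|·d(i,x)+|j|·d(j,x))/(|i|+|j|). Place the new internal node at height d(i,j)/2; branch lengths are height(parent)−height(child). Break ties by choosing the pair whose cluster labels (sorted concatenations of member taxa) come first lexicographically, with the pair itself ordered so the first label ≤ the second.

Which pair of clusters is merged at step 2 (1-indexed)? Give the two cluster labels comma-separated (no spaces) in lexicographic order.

L,R

step 1: merge (C,G) at d=2; branch lengths C→1, G→1; new cluster CG
  updated: d(CG,L)=14, d(CG,N)=26, d(CG,P)=43/2, d(CG,R)=9/2, d(CG,Y)=35, d(CG,Z)=41/2
step 2: merge (L,R) at d=4; branch lengths L→2, R→2; new cluster LR
  updated: d(CG,LR)=37/4, d(LR,N)=63/2, d(LR,P)=10, d(LR,Y)=28, d(LR,Z)=43/2
step 3: merge (N,Y) at d=6; branch lengths N→3, Y→3; new cluster NY
  updated: d(CG,NY)=61/2, d(LR,NY)=119/4, d(NY,P)=26, d(NY,Z)=53/2
step 4: merge (CG,LR) at d=37/4; branch lengths CG→29/8, LR→21/8; new cluster CGLR
  updated: d(CGLR,NY)=241/8, d(CGLR,P)=63/4, d(CGLR,Z)=21
step 5: merge (CGLR,P) at d=63/4; branch lengths CGLR→13/4, P→63/8; new cluster CGLPR
  updated: d(CGLPR,NY)=293/10, d(CGLPR,Z)=113/5
step 6: merge (CGLPR,Z) at d=113/5; branch lengths CGLPR→137/40, Z→113/10; new cluster CGLPRZ
  updated: d(CGLPRZ,NY)=173/6
step 7: merge (CGLPRZ,NY) at d=173/6; branch lengths CGLPRZ→187/60, NY→137/12; new cluster CGLNPRYZ
final tree: (((((C:1,G:1):29/8,(L:2,R:2):21/8):13/4,P:63/8):137/40,Z:113/10):187/60,(N:3,Y:3):137/12)
total length: 1759/30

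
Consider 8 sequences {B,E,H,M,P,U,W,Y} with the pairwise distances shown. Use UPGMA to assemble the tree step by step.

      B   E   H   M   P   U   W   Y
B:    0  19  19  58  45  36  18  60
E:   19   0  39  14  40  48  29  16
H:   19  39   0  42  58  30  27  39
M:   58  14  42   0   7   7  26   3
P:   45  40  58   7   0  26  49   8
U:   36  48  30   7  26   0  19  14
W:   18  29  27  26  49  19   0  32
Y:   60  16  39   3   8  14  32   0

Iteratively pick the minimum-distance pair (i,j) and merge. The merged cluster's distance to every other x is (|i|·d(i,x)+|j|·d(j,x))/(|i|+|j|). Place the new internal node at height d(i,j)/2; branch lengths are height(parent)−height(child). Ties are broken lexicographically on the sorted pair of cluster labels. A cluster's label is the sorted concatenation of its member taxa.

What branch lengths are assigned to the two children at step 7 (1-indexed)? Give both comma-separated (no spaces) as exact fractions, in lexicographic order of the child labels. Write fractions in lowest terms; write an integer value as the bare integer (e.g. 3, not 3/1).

1. join M+Y (d=3) ⇒ MY; edges |M|=3/2, |Y|=3/2
  updated: d(B,MY)=59, d(E,MY)=15, d(H,MY)=81/2, d(MY,P)=15/2, d(MY,U)=21/2, d(MY,W)=29
2. join MY+P (d=15/2) ⇒ MPY; edges |MY|=9/4, |P|=15/4
  updated: d(B,MPY)=163/3, d(E,MPY)=70/3, d(H,MPY)=139/3, d(MPY,U)=47/3, d(MPY,W)=107/3
3. join MPY+U (d=47/3) ⇒ MPUY; edges |MPY|=49/12, |U|=47/6
  updated: d(B,MPUY)=199/4, d(E,MPUY)=59/2, d(H,MPUY)=169/4, d(MPUY,W)=63/2
4. join B+W (d=18) ⇒ BW; edges |B|=9, |W|=9
  updated: d(BW,E)=24, d(BW,H)=23, d(BW,MPUY)=325/8
5. join BW+H (d=23) ⇒ BHW; edges |BW|=5/2, |H|=23/2
  updated: d(BHW,E)=29, d(BHW,MPUY)=247/6
6. join BHW+E (d=29) ⇒ BEHW; edges |BHW|=3, |E|=29/2
  updated: d(BEHW,MPUY)=153/4
7. join BEHW+MPUY (d=153/4) ⇒ BEHMPUWY; edges |BEHW|=37/8, |MPUY|=271/24
final tree: ((((B:9,W:9):5/2,H:23/2):3,E:29/2):37/8,(((M:3/2,Y:3/2):9/4,P:15/4):49/12,U:47/6):271/24)
total length: 259/3

37/8,271/24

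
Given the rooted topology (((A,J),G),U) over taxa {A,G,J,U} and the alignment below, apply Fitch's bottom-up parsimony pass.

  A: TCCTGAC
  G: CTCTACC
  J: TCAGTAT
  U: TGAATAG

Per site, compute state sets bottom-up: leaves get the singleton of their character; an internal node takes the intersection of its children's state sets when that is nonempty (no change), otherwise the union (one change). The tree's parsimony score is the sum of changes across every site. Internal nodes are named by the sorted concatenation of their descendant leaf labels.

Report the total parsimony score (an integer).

12

[col 0] AJ: children A:{T}, J:{T} ∩→ {T}; cost 0
[col 0] AGJ: children AJ:{T}, G:{C} ∪→ {C,T}; cost 1
[col 0] AGJU: children AGJ:{C,T}, U:{T} ∩→ {T}; cost 0
[col 1] AJ: children A:{C}, J:{C} ∩→ {C}; cost 0
[col 1] AGJ: children AJ:{C}, G:{T} ∪→ {C,T}; cost 1
[col 1] AGJU: children AGJ:{C,T}, U:{G} ∪→ {C,G,T}; cost 1
[col 2] AJ: children A:{C}, J:{A} ∪→ {A,C}; cost 1
[col 2] AGJ: children AJ:{A,C}, G:{C} ∩→ {C}; cost 0
[col 2] AGJU: children AGJ:{C}, U:{A} ∪→ {A,C}; cost 1
[col 3] AJ: children A:{T}, J:{G} ∪→ {G,T}; cost 1
[col 3] AGJ: children AJ:{G,T}, G:{T} ∩→ {T}; cost 0
[col 3] AGJU: children AGJ:{T}, U:{A} ∪→ {A,T}; cost 1
[col 4] AJ: children A:{G}, J:{T} ∪→ {G,T}; cost 1
[col 4] AGJ: children AJ:{G,T}, G:{A} ∪→ {A,G,T}; cost 1
[col 4] AGJU: children AGJ:{A,G,T}, U:{T} ∩→ {T}; cost 0
[col 5] AJ: children A:{A}, J:{A} ∩→ {A}; cost 0
[col 5] AGJ: children AJ:{A}, G:{C} ∪→ {A,C}; cost 1
[col 5] AGJU: children AGJ:{A,C}, U:{A} ∩→ {A}; cost 0
[col 6] AJ: children A:{C}, J:{T} ∪→ {C,T}; cost 1
[col 6] AGJ: children AJ:{C,T}, G:{C} ∩→ {C}; cost 0
[col 6] AGJU: children AGJ:{C}, U:{G} ∪→ {C,G}; cost 1
per-site changes: [1, 2, 2, 2, 2, 1, 2]; total = 12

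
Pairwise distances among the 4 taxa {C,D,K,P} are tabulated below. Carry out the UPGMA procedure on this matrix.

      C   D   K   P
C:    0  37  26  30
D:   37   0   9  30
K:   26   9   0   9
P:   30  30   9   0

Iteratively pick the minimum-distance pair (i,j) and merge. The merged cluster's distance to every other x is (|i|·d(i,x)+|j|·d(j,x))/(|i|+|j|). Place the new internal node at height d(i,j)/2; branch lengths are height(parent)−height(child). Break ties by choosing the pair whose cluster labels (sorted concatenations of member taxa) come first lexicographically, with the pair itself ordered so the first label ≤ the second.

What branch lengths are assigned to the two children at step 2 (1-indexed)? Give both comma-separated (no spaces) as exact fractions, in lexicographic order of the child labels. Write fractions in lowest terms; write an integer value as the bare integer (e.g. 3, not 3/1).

21/4,39/4

iteration 1: select D,K (d=9); attach at lengths (9/2, 9/2); label the merged cluster DK
  updated: d(C,DK)=63/2, d(DK,P)=39/2
iteration 2: select DK,P (d=39/2); attach at lengths (21/4, 39/4); label the merged cluster DKP
  updated: d(C,DKP)=31
iteration 3: select C,DKP (d=31); attach at lengths (31/2, 23/4); label the merged cluster CDKP
final tree: (C:31/2,((D:9/2,K:9/2):21/4,P:39/4):23/4)
total length: 181/4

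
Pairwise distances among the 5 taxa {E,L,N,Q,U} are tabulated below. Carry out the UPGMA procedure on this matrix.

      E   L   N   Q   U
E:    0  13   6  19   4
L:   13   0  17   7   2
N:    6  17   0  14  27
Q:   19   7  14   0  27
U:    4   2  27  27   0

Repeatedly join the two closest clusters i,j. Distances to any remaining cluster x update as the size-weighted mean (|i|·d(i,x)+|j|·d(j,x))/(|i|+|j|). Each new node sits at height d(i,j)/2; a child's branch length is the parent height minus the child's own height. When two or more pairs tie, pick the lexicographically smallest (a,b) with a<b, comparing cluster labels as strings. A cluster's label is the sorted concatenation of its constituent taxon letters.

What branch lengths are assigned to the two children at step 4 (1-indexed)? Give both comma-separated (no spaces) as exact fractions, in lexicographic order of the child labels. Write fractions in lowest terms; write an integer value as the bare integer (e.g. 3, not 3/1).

3/4,67/8

1. join L+U (d=2) ⇒ LU; edges |L|=1, |U|=1
  updated: d(E,LU)=17/2, d(LU,N)=22, d(LU,Q)=17
2. join E+N (d=6) ⇒ EN; edges |E|=3, |N|=3
  updated: d(EN,LU)=61/4, d(EN,Q)=33/2
3. join EN+LU (d=61/4) ⇒ ELNU; edges |EN|=37/8, |LU|=53/8
  updated: d(ELNU,Q)=67/4
4. join ELNU+Q (d=67/4) ⇒ ELNQU; edges |ELNU|=3/4, |Q|=67/8
final tree: (((E:3,N:3):37/8,(L:1,U:1):53/8):3/4,Q:67/8)
total length: 227/8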